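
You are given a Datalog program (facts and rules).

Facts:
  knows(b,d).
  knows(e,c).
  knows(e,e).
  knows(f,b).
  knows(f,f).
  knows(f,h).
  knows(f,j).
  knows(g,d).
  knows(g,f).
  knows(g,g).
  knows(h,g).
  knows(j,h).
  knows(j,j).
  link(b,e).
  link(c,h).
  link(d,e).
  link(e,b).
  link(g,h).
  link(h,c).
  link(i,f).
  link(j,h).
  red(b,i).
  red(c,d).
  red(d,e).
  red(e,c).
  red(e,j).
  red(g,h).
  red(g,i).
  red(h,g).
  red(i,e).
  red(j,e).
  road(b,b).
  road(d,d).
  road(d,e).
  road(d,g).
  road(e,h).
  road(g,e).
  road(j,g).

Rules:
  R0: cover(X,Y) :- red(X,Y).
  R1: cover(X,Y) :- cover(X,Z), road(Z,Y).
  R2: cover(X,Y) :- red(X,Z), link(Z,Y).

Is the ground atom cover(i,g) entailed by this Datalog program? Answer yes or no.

no

round 1: derive cover(b,i) via R0 from red(b,i)
round 1: derive cover(c,d) via R0 from red(c,d)
round 1: derive cover(d,e) via R0 from red(d,e)
round 1: derive cover(e,c) via R0 from red(e,c)
round 1: derive cover(e,j) via R0 from red(e,j)
round 1: derive cover(g,h) via R0 from red(g,h)
round 1: derive cover(g,i) via R0 from red(g,i)
round 1: derive cover(h,g) via R0 from red(h,g)
round 1: derive cover(i,e) via R0 from red(i,e)
round 1: derive cover(j,e) via R0 from red(j,e)
round 1: derive cover(b,f) via R2 from red(b,i), link(i,f)
round 1: derive cover(c,e) via R2 from red(c,d), link(d,e)
round 1: derive cover(d,b) via R2 from red(d,e), link(e,b)
round 1: derive cover(e,h) via R2 from red(e,c), link(c,h)
round 1: derive cover(g,c) via R2 from red(g,h), link(h,c)
round 1: derive cover(g,f) via R2 from red(g,i), link(i,f)
round 1: derive cover(h,h) via R2 from red(h,g), link(g,h)
round 1: derive cover(i,b) via R2 from red(i,e), link(e,b)
round 1: derive cover(j,b) via R2 from red(j,e), link(e,b)
round 2: derive cover(c,g) via R1 from cover(c,d), road(d,g)
round 2: derive cover(c,h) via R1 from cover(c,e), road(e,h)
round 2: derive cover(d,h) via R1 from cover(d,e), road(e,h)
round 2: derive cover(e,g) via R1 from cover(e,j), road(j,g)
round 2: derive cover(h,e) via R1 from cover(h,g), road(g,e)
round 2: derive cover(i,h) via R1 from cover(i,e), road(e,h)
round 2: derive cover(j,h) via R1 from cover(j,e), road(e,h)
round 3: derive cover(e,e) via R1 from cover(e,g), road(g,e)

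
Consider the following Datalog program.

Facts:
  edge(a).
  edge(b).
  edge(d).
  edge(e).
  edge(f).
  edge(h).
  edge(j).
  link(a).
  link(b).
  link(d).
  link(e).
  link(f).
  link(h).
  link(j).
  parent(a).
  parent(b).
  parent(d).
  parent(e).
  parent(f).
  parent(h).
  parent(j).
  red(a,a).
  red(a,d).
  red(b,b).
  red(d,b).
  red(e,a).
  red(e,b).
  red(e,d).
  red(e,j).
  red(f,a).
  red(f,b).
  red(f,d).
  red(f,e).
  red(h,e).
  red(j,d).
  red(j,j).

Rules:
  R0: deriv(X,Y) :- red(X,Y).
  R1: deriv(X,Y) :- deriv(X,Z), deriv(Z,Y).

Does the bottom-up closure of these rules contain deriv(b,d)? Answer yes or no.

round 1: derive deriv(a,a) via R0 from red(a,a)
round 1: derive deriv(a,d) via R0 from red(a,d)
round 1: derive deriv(b,b) via R0 from red(b,b)
round 1: derive deriv(d,b) via R0 from red(d,b)
round 1: derive deriv(e,a) via R0 from red(e,a)
round 1: derive deriv(e,b) via R0 from red(e,b)
round 1: derive deriv(e,d) via R0 from red(e,d)
round 1: derive deriv(e,j) via R0 from red(e,j)
round 1: derive deriv(f,a) via R0 from red(f,a)
round 1: derive deriv(f,b) via R0 from red(f,b)
round 1: derive deriv(f,d) via R0 from red(f,d)
round 1: derive deriv(f,e) via R0 from red(f,e)
round 1: derive deriv(h,e) via R0 from red(h,e)
round 1: derive deriv(j,d) via R0 from red(j,d)
round 1: derive deriv(j,j) via R0 from red(j,j)
round 2: derive deriv(a,b) via R1 from deriv(a,d), deriv(d,b)
round 2: derive deriv(f,j) via R1 from deriv(f,e), deriv(e,j)
round 2: derive deriv(h,a) via R1 from deriv(h,e), deriv(e,a)
round 2: derive deriv(h,b) via R1 from deriv(h,e), deriv(e,b)
round 2: derive deriv(h,d) via R1 from deriv(h,e), deriv(e,d)
round 2: derive deriv(h,j) via R1 from deriv(h,e), deriv(e,j)
round 2: derive deriv(j,b) via R1 from deriv(j,d), deriv(d,b)

no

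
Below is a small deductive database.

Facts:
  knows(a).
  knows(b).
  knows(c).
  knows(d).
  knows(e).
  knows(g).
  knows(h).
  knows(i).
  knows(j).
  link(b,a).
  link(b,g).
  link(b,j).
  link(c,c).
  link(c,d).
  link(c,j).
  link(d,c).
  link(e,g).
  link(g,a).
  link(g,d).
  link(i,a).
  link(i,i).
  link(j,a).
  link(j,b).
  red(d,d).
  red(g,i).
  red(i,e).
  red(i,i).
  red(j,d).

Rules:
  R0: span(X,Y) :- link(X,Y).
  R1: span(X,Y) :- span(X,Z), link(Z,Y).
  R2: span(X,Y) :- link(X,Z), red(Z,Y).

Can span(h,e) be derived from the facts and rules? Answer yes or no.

no

round 1: derive span(b,a) via R0 from link(b,a)
round 1: derive span(b,g) via R0 from link(b,g)
round 1: derive span(b,j) via R0 from link(b,j)
round 1: derive span(c,c) via R0 from link(c,c)
round 1: derive span(c,d) via R0 from link(c,d)
round 1: derive span(c,j) via R0 from link(c,j)
round 1: derive span(d,c) via R0 from link(d,c)
round 1: derive span(e,g) via R0 from link(e,g)
round 1: derive span(g,a) via R0 from link(g,a)
round 1: derive span(g,d) via R0 from link(g,d)
round 1: derive span(i,a) via R0 from link(i,a)
round 1: derive span(i,i) via R0 from link(i,i)
round 1: derive span(j,a) via R0 from link(j,a)
round 1: derive span(j,b) via R0 from link(j,b)
round 1: derive span(b,d) via R2 from link(b,j), red(j,d)
round 1: derive span(b,i) via R2 from link(b,g), red(g,i)
round 1: derive span(e,i) via R2 from link(e,g), red(g,i)
round 1: derive span(i,e) via R2 from link(i,i), red(i,e)
round 2: derive span(b,b) via R1 from span(b,j), link(j,b)
round 2: derive span(b,c) via R1 from span(b,d), link(d,c)
round 2: derive span(c,a) via R1 from span(c,j), link(j,a)
round 2: derive span(c,b) via R1 from span(c,j), link(j,b)
round 2: derive span(d,d) via R1 from span(d,c), link(c,d)
round 2: derive span(d,j) via R1 from span(d,c), link(c,j)
round 2: derive span(e,a) via R1 from span(e,g), link(g,a)
round 2: derive span(e,d) via R1 from span(e,g), link(g,d)
round 2: derive span(g,c) via R1 from span(g,d), link(d,c)
round 2: derive span(i,g) via R1 from span(i,e), link(e,g)
round 2: derive span(j,g) via R1 from span(j,b), link(b,g)
round 2: derive span(j,j) via R1 from span(j,b), link(b,j)
round 3: derive span(c,g) via R1 from span(c,b), link(b,g)
round 3: derive span(d,a) via R1 from span(d,j), link(j,a)
round 3: derive span(d,b) via R1 from span(d,j), link(j,b)
round 3: derive span(e,c) via R1 from span(e,d), link(d,c)
round 3: derive span(g,j) via R1 from span(g,c), link(c,j)
round 3: derive span(i,d) via R1 from span(i,g), link(g,d)
round 3: derive span(j,d) via R1 from span(j,g), link(g,d)
round 4: derive span(d,g) via R1 from span(d,b), link(b,g)
round 4: derive span(e,j) via R1 from span(e,c), link(c,j)
round 4: derive span(g,b) via R1 from span(g,j), link(j,b)
round 4: derive span(i,c) via R1 from span(i,d), link(d,c)
round 4: derive span(j,c) via R1 from span(j,d), link(d,c)
round 5: derive span(e,b) via R1 from span(e,j), link(j,b)
round 5: derive span(g,g) via R1 from span(g,b), link(b,g)
round 5: derive span(i,j) via R1 from span(i,c), link(c,j)
round 6: derive span(i,b) via R1 from span(i,j), link(j,b)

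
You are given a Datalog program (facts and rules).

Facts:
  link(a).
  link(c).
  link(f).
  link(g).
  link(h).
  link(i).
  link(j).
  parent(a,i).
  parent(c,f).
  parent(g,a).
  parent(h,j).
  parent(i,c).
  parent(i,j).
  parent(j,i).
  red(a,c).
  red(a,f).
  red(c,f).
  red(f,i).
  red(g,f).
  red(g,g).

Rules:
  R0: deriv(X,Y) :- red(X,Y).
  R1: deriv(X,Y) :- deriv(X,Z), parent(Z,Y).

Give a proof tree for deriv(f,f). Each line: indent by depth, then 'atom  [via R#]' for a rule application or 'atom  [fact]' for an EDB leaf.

deriv(f,f)  [via R1]
  deriv(f,c)  [via R1]
    deriv(f,i)  [via R0]
      red(f,i)  [fact]
    parent(i,c)  [fact]
  parent(c,f)  [fact]

round 1: derive deriv(a,c) via R0 from red(a,c)
round 1: derive deriv(a,f) via R0 from red(a,f)
round 1: derive deriv(c,f) via R0 from red(c,f)
round 1: derive deriv(f,i) via R0 from red(f,i)
round 1: derive deriv(g,f) via R0 from red(g,f)
round 1: derive deriv(g,g) via R0 from red(g,g)
round 2: derive deriv(f,c) via R1 from deriv(f,i), parent(i,c)
round 2: derive deriv(f,j) via R1 from deriv(f,i), parent(i,j)
round 2: derive deriv(g,a) via R1 from deriv(g,g), parent(g,a)
round 3: derive deriv(f,f) via R1 from deriv(f,c), parent(c,f)
round 3: derive deriv(g,i) via R1 from deriv(g,a), parent(a,i)
round 4: derive deriv(g,c) via R1 from deriv(g,i), parent(i,c)
round 4: derive deriv(g,j) via R1 from deriv(g,i), parent(i,j)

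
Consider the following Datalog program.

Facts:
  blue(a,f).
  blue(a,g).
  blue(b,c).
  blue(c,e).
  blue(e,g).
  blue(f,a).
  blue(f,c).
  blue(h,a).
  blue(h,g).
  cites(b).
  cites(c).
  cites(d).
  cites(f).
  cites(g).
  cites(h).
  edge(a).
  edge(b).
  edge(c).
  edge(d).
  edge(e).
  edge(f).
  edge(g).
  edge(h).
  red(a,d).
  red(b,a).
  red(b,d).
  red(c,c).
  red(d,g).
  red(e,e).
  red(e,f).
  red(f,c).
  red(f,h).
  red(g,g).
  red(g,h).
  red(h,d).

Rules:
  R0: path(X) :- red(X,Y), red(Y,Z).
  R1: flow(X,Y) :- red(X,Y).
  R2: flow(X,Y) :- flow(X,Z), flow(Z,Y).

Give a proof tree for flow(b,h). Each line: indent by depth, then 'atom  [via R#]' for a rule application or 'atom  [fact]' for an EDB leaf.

round 1: derive flow(a,d) via R1 from red(a,d)
round 1: derive flow(b,a) via R1 from red(b,a)
round 1: derive flow(b,d) via R1 from red(b,d)
round 1: derive flow(c,c) via R1 from red(c,c)
round 1: derive flow(d,g) via R1 from red(d,g)
round 1: derive flow(e,e) via R1 from red(e,e)
round 1: derive flow(e,f) via R1 from red(e,f)
round 1: derive flow(f,c) via R1 from red(f,c)
round 1: derive flow(f,h) via R1 from red(f,h)
round 1: derive flow(g,g) via R1 from red(g,g)
round 1: derive flow(g,h) via R1 from red(g,h)
round 1: derive flow(h,d) via R1 from red(h,d)
round 2: derive flow(a,g) via R2 from flow(a,d), flow(d,g)
round 2: derive flow(b,g) via R2 from flow(b,d), flow(d,g)
round 2: derive flow(d,h) via R2 from flow(d,g), flow(g,h)
round 2: derive flow(e,c) via R2 from flow(e,f), flow(f,c)
round 2: derive flow(e,h) via R2 from flow(e,f), flow(f,h)
round 2: derive flow(f,d) via R2 from flow(f,h), flow(h,d)
round 2: derive flow(g,d) via R2 from flow(g,h), flow(h,d)
round 2: derive flow(h,g) via R2 from flow(h,d), flow(d,g)
round 3: derive flow(a,h) via R2 from flow(a,d), flow(d,h)
round 3: derive flow(b,h) via R2 from flow(b,d), flow(d,h)
round 3: derive flow(d,d) via R2 from flow(d,g), flow(g,d)
round 3: derive flow(e,d) via R2 from flow(e,f), flow(f,d)
round 3: derive flow(e,g) via R2 from flow(e,h), flow(h,g)
round 3: derive flow(f,g) via R2 from flow(f,d), flow(d,g)
round 3: derive flow(h,h) via R2 from flow(h,d), flow(d,h)

flow(b,h)  [via R2]
  flow(b,d)  [via R1]
    red(b,d)  [fact]
  flow(d,h)  [via R2]
    flow(d,g)  [via R1]
      red(d,g)  [fact]
    flow(g,h)  [via R1]
      red(g,h)  [fact]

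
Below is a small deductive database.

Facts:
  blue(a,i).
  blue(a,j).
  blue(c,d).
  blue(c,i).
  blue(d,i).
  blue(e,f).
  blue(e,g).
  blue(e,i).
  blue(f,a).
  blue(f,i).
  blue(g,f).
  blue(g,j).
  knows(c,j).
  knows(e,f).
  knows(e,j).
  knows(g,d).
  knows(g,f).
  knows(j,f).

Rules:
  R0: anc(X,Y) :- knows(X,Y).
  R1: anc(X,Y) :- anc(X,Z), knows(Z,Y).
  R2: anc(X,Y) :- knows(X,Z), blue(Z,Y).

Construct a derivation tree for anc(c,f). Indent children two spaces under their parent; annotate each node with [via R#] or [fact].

anc(c,f)  [via R1]
  anc(c,j)  [via R0]
    knows(c,j)  [fact]
  knows(j,f)  [fact]

round 1: derive anc(c,j) via R0 from knows(c,j)
round 1: derive anc(e,f) via R0 from knows(e,f)
round 1: derive anc(e,j) via R0 from knows(e,j)
round 1: derive anc(g,d) via R0 from knows(g,d)
round 1: derive anc(g,f) via R0 from knows(g,f)
round 1: derive anc(j,f) via R0 from knows(j,f)
round 1: derive anc(e,a) via R2 from knows(e,f), blue(f,a)
round 1: derive anc(e,i) via R2 from knows(e,f), blue(f,i)
round 1: derive anc(g,a) via R2 from knows(g,f), blue(f,a)
round 1: derive anc(g,i) via R2 from knows(g,d), blue(d,i)
round 1: derive anc(j,a) via R2 from knows(j,f), blue(f,a)
round 1: derive anc(j,i) via R2 from knows(j,f), blue(f,i)
round 2: derive anc(c,f) via R1 from anc(c,j), knows(j,f)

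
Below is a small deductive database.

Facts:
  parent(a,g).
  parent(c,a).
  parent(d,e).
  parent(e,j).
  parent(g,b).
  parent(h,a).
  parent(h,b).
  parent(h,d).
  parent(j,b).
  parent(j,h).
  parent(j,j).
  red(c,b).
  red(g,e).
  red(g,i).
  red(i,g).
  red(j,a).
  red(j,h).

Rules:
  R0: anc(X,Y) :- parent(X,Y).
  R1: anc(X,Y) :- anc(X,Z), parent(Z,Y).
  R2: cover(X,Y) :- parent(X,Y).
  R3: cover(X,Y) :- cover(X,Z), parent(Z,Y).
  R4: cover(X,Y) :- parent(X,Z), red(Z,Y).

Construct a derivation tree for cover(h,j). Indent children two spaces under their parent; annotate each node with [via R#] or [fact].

round 1: derive cover(a,g) via R2 from parent(a,g)
round 1: derive cover(c,a) via R2 from parent(c,a)
round 1: derive cover(d,e) via R2 from parent(d,e)
round 1: derive cover(e,j) via R2 from parent(e,j)
round 1: derive cover(g,b) via R2 from parent(g,b)
round 1: derive cover(h,a) via R2 from parent(h,a)
round 1: derive cover(h,b) via R2 from parent(h,b)
round 1: derive cover(h,d) via R2 from parent(h,d)
round 1: derive cover(j,b) via R2 from parent(j,b)
round 1: derive cover(j,h) via R2 from parent(j,h)
round 1: derive cover(j,j) via R2 from parent(j,j)
round 1: derive cover(a,e) via R4 from parent(a,g), red(g,e)
round 1: derive cover(a,i) via R4 from parent(a,g), red(g,i)
round 1: derive cover(e,a) via R4 from parent(e,j), red(j,a)
round 1: derive cover(e,h) via R4 from parent(e,j), red(j,h)
round 1: derive cover(j,a) via R4 from parent(j,j), red(j,a)
round 2: derive cover(a,b) via R3 from cover(a,g), parent(g,b)
round 2: derive cover(a,j) via R3 from cover(a,e), parent(e,j)
round 2: derive cover(c,g) via R3 from cover(c,a), parent(a,g)
round 2: derive cover(d,j) via R3 from cover(d,e), parent(e,j)
round 2: derive cover(e,b) via R3 from cover(e,h), parent(h,b)
round 2: derive cover(e,d) via R3 from cover(e,h), parent(h,d)
round 2: derive cover(e,g) via R3 from cover(e,a), parent(a,g)
round 2: derive cover(h,e) via R3 from cover(h,d), parent(d,e)
round 2: derive cover(h,g) via R3 from cover(h,a), parent(a,g)
round 2: derive cover(j,d) via R3 from cover(j,h), parent(h,d)
round 2: derive cover(j,g) via R3 from cover(j,a), parent(a,g)
round 3: derive cover(a,h) via R3 from cover(a,j), parent(j,h)
round 3: derive cover(c,b) via R3 from cover(c,g), parent(g,b)
round 3: derive cover(d,b) via R3 from cover(d,j), parent(j,b)
round 3: derive cover(d,h) via R3 from cover(d,j), parent(j,h)
round 3: derive cover(e,e) via R3 from cover(e,d), parent(d,e)
round 3: derive cover(h,j) via R3 from cover(h,e), parent(e,j)
round 3: derive cover(j,e) via R3 from cover(j,d), parent(d,e)
round 4: derive cover(a,a) via R3 from cover(a,h), parent(h,a)
round 4: derive cover(a,d) via R3 from cover(a,h), parent(h,d)
round 4: derive cover(d,a) via R3 from cover(d,h), parent(h,a)
round 4: derive cover(d,d) via R3 from cover(d,h), parent(h,d)
round 4: derive cover(h,h) via R3 from cover(h,j), parent(j,h)
round 5: derive cover(d,g) via R3 from cover(d,a), parent(a,g)

cover(h,j)  [via R3]
  cover(h,e)  [via R3]
    cover(h,d)  [via R2]
      parent(h,d)  [fact]
    parent(d,e)  [fact]
  parent(e,j)  [fact]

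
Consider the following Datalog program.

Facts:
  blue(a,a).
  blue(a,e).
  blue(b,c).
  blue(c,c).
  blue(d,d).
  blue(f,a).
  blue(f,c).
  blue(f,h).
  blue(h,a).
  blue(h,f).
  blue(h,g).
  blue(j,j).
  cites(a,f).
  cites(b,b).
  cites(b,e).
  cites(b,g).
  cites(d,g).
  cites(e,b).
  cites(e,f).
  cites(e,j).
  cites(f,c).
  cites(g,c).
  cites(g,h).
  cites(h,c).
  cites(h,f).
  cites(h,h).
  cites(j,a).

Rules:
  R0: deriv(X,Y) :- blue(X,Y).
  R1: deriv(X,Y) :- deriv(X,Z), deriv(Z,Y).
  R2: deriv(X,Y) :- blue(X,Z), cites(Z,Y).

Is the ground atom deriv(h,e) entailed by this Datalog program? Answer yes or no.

round 1: derive deriv(a,a) via R0 from blue(a,a)
round 1: derive deriv(a,e) via R0 from blue(a,e)
round 1: derive deriv(b,c) via R0 from blue(b,c)
round 1: derive deriv(c,c) via R0 from blue(c,c)
round 1: derive deriv(d,d) via R0 from blue(d,d)
round 1: derive deriv(f,a) via R0 from blue(f,a)
round 1: derive deriv(f,c) via R0 from blue(f,c)
round 1: derive deriv(f,h) via R0 from blue(f,h)
round 1: derive deriv(h,a) via R0 from blue(h,a)
round 1: derive deriv(h,f) via R0 from blue(h,f)
round 1: derive deriv(h,g) via R0 from blue(h,g)
round 1: derive deriv(j,j) via R0 from blue(j,j)
round 1: derive deriv(a,b) via R2 from blue(a,e), cites(e,b)
round 1: derive deriv(a,f) via R2 from blue(a,a), cites(a,f)
round 1: derive deriv(a,j) via R2 from blue(a,e), cites(e,j)
round 1: derive deriv(d,g) via R2 from blue(d,d), cites(d,g)
round 1: derive deriv(f,f) via R2 from blue(f,a), cites(a,f)
round 1: derive deriv(h,c) via R2 from blue(h,f), cites(f,c)
round 1: derive deriv(h,h) via R2 from blue(h,g), cites(g,h)
round 1: derive deriv(j,a) via R2 from blue(j,j), cites(j,a)
round 2: derive deriv(a,c) via R1 from deriv(a,b), deriv(b,c)
round 2: derive deriv(a,h) via R1 from deriv(a,f), deriv(f,h)
round 2: derive deriv(f,b) via R1 from deriv(f,a), deriv(a,b)
round 2: derive deriv(f,e) via R1 from deriv(f,a), deriv(a,e)
round 2: derive deriv(f,g) via R1 from deriv(f,h), deriv(h,g)
round 2: derive deriv(f,j) via R1 from deriv(f,a), deriv(a,j)
round 2: derive deriv(h,b) via R1 from deriv(h,a), deriv(a,b)
round 2: derive deriv(h,e) via R1 from deriv(h,a), deriv(a,e)
round 2: derive deriv(h,j) via R1 from deriv(h,a), deriv(a,j)
round 2: derive deriv(j,b) via R1 from deriv(j,a), deriv(a,b)
round 2: derive deriv(j,e) via R1 from deriv(j,a), deriv(a,e)
round 2: derive deriv(j,f) via R1 from deriv(j,a), deriv(a,f)
round 3: derive deriv(a,g) via R1 from deriv(a,f), deriv(f,g)
round 3: derive deriv(j,c) via R1 from deriv(j,a), deriv(a,c)
round 3: derive deriv(j,g) via R1 from deriv(j,f), deriv(f,g)
round 3: derive deriv(j,h) via R1 from deriv(j,a), deriv(a,h)

yes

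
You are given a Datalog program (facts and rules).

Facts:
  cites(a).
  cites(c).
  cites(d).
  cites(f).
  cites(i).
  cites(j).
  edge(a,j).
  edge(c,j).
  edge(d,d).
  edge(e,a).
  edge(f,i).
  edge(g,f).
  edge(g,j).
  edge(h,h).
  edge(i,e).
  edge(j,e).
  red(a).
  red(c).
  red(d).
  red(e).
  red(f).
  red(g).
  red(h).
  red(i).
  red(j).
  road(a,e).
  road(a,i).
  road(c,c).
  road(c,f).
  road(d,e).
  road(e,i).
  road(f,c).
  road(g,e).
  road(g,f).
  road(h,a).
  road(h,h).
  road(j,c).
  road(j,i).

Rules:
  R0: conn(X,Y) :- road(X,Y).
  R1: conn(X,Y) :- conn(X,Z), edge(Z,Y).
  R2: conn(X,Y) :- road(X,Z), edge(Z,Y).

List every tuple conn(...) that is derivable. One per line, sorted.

conn(a,a)
conn(a,e)
conn(a,i)
conn(a,j)
conn(c,a)
conn(c,c)
conn(c,e)
conn(c,f)
conn(c,i)
conn(c,j)
conn(d,a)
conn(d,e)
conn(d,j)
conn(e,a)
conn(e,e)
conn(e,i)
conn(e,j)
conn(f,a)
conn(f,c)
conn(f,e)
conn(f,j)
conn(g,a)
conn(g,e)
conn(g,f)
conn(g,i)
conn(g,j)
conn(h,a)
conn(h,e)
conn(h,h)
conn(h,j)
conn(j,a)
conn(j,c)
conn(j,e)
conn(j,i)
conn(j,j)

round 1: derive conn(a,e) via R0 from road(a,e)
round 1: derive conn(a,i) via R0 from road(a,i)
round 1: derive conn(c,c) via R0 from road(c,c)
round 1: derive conn(c,f) via R0 from road(c,f)
round 1: derive conn(d,e) via R0 from road(d,e)
round 1: derive conn(e,i) via R0 from road(e,i)
round 1: derive conn(f,c) via R0 from road(f,c)
round 1: derive conn(g,e) via R0 from road(g,e)
round 1: derive conn(g,f) via R0 from road(g,f)
round 1: derive conn(h,a) via R0 from road(h,a)
round 1: derive conn(h,h) via R0 from road(h,h)
round 1: derive conn(j,c) via R0 from road(j,c)
round 1: derive conn(j,i) via R0 from road(j,i)
round 1: derive conn(a,a) via R2 from road(a,e), edge(e,a)
round 1: derive conn(c,i) via R2 from road(c,f), edge(f,i)
round 1: derive conn(c,j) via R2 from road(c,c), edge(c,j)
round 1: derive conn(d,a) via R2 from road(d,e), edge(e,a)
round 1: derive conn(e,e) via R2 from road(e,i), edge(i,e)
round 1: derive conn(f,j) via R2 from road(f,c), edge(c,j)
round 1: derive conn(g,a) via R2 from road(g,e), edge(e,a)
round 1: derive conn(g,i) via R2 from road(g,f), edge(f,i)
round 1: derive conn(h,j) via R2 from road(h,a), edge(a,j)
round 1: derive conn(j,e) via R2 from road(j,i), edge(i,e)
round 1: derive conn(j,j) via R2 from road(j,c), edge(c,j)
round 2: derive conn(a,j) via R1 from conn(a,a), edge(a,j)
round 2: derive conn(c,e) via R1 from conn(c,i), edge(i,e)
round 2: derive conn(d,j) via R1 from conn(d,a), edge(a,j)
round 2: derive conn(e,a) via R1 from conn(e,e), edge(e,a)
round 2: derive conn(f,e) via R1 from conn(f,j), edge(j,e)
round 2: derive conn(g,j) via R1 from conn(g,a), edge(a,j)
round 2: derive conn(h,e) via R1 from conn(h,j), edge(j,e)
round 2: derive conn(j,a) via R1 from conn(j,e), edge(e,a)
round 3: derive conn(c,a) via R1 from conn(c,e), edge(e,a)
round 3: derive conn(e,j) via R1 from conn(e,a), edge(a,j)
round 3: derive conn(f,a) via R1 from conn(f,e), edge(e,a)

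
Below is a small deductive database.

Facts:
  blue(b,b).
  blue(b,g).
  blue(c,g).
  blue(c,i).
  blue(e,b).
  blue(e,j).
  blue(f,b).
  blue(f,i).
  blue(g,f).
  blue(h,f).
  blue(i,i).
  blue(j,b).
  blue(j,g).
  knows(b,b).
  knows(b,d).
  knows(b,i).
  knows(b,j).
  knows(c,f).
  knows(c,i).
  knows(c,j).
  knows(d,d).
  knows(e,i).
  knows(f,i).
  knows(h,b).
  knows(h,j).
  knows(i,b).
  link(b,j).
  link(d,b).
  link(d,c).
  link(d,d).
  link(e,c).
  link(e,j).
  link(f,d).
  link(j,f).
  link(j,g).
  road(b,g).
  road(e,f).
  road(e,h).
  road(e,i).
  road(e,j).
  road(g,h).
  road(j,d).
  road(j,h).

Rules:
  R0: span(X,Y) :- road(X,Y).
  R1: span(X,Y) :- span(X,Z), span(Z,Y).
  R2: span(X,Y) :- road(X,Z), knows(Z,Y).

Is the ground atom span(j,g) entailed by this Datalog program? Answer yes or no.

round 1: derive span(b,g) via R0 from road(b,g)
round 1: derive span(e,f) via R0 from road(e,f)
round 1: derive span(e,h) via R0 from road(e,h)
round 1: derive span(e,i) via R0 from road(e,i)
round 1: derive span(e,j) via R0 from road(e,j)
round 1: derive span(g,h) via R0 from road(g,h)
round 1: derive span(j,d) via R0 from road(j,d)
round 1: derive span(j,h) via R0 from road(j,h)
round 1: derive span(e,b) via R2 from road(e,h), knows(h,b)
round 1: derive span(g,b) via R2 from road(g,h), knows(h,b)
round 1: derive span(g,j) via R2 from road(g,h), knows(h,j)
round 1: derive span(j,b) via R2 from road(j,h), knows(h,b)
round 1: derive span(j,j) via R2 from road(j,h), knows(h,j)
round 2: derive span(b,b) via R1 from span(b,g), span(g,b)
round 2: derive span(b,h) via R1 from span(b,g), span(g,h)
round 2: derive span(b,j) via R1 from span(b,g), span(g,j)
round 2: derive span(e,d) via R1 from span(e,j), span(j,d)
round 2: derive span(e,g) via R1 from span(e,b), span(b,g)
round 2: derive span(g,d) via R1 from span(g,j), span(j,d)
round 2: derive span(g,g) via R1 from span(g,b), span(b,g)
round 2: derive span(j,g) via R1 from span(j,b), span(b,g)
round 3: derive span(b,d) via R1 from span(b,g), span(g,d)

yes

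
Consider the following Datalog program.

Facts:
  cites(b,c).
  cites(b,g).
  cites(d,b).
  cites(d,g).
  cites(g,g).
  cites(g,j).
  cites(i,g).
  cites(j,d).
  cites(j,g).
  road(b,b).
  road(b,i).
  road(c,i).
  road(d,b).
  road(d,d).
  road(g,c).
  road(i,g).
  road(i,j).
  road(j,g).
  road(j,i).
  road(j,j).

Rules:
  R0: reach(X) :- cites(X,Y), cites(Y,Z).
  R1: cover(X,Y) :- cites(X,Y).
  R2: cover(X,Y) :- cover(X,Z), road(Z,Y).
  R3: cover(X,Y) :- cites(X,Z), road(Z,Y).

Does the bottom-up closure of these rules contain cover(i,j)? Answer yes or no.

yes

round 1: derive cover(b,c) via R1 from cites(b,c)
round 1: derive cover(b,g) via R1 from cites(b,g)
round 1: derive cover(d,b) via R1 from cites(d,b)
round 1: derive cover(d,g) via R1 from cites(d,g)
round 1: derive cover(g,g) via R1 from cites(g,g)
round 1: derive cover(g,j) via R1 from cites(g,j)
round 1: derive cover(i,g) via R1 from cites(i,g)
round 1: derive cover(j,d) via R1 from cites(j,d)
round 1: derive cover(j,g) via R1 from cites(j,g)
round 1: derive cover(b,i) via R3 from cites(b,c), road(c,i)
round 1: derive cover(d,c) via R3 from cites(d,g), road(g,c)
round 1: derive cover(d,i) via R3 from cites(d,b), road(b,i)
round 1: derive cover(g,c) via R3 from cites(g,g), road(g,c)
round 1: derive cover(g,i) via R3 from cites(g,j), road(j,i)
round 1: derive cover(i,c) via R3 from cites(i,g), road(g,c)
round 1: derive cover(j,b) via R3 from cites(j,d), road(d,b)
round 1: derive cover(j,c) via R3 from cites(j,g), road(g,c)
round 2: derive cover(b,j) via R2 from cover(b,i), road(i,j)
round 2: derive cover(d,j) via R2 from cover(d,i), road(i,j)
round 2: derive cover(i,i) via R2 from cover(i,c), road(c,i)
round 2: derive cover(j,i) via R2 from cover(j,b), road(b,i)
round 3: derive cover(i,j) via R2 from cover(i,i), road(i,j)
round 3: derive cover(j,j) via R2 from cover(j,i), road(i,j)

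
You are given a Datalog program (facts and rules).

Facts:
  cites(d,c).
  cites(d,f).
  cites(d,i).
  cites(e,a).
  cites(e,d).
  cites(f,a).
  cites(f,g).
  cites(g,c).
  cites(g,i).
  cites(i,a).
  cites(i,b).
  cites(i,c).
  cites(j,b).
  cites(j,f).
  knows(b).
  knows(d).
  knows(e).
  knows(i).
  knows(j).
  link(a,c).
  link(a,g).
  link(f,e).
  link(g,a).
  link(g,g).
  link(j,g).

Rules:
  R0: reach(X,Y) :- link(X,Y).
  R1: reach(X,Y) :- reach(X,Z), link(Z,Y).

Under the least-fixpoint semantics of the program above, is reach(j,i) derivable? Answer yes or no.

no

round 1: derive reach(a,c) via R0 from link(a,c)
round 1: derive reach(a,g) via R0 from link(a,g)
round 1: derive reach(f,e) via R0 from link(f,e)
round 1: derive reach(g,a) via R0 from link(g,a)
round 1: derive reach(g,g) via R0 from link(g,g)
round 1: derive reach(j,g) via R0 from link(j,g)
round 2: derive reach(a,a) via R1 from reach(a,g), link(g,a)
round 2: derive reach(g,c) via R1 from reach(g,a), link(a,c)
round 2: derive reach(j,a) via R1 from reach(j,g), link(g,a)
round 3: derive reach(j,c) via R1 from reach(j,a), link(a,c)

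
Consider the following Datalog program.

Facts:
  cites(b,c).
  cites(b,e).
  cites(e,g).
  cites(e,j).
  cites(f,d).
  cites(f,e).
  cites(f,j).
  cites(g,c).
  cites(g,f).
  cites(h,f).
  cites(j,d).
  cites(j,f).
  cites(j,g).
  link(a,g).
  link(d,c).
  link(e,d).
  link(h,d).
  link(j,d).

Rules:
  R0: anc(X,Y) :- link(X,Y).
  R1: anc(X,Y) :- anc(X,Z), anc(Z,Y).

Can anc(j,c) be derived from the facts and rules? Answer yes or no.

yes

round 1: derive anc(a,g) via R0 from link(a,g)
round 1: derive anc(d,c) via R0 from link(d,c)
round 1: derive anc(e,d) via R0 from link(e,d)
round 1: derive anc(h,d) via R0 from link(h,d)
round 1: derive anc(j,d) via R0 from link(j,d)
round 2: derive anc(e,c) via R1 from anc(e,d), anc(d,c)
round 2: derive anc(h,c) via R1 from anc(h,d), anc(d,c)
round 2: derive anc(j,c) via R1 from anc(j,d), anc(d,c)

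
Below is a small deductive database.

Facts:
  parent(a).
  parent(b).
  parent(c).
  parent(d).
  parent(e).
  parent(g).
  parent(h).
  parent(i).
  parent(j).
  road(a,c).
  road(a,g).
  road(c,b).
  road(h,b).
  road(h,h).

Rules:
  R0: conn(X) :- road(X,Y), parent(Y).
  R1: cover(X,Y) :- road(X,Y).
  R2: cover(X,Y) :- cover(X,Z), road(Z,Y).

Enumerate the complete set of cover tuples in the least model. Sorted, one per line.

round 1: derive cover(a,c) via R1 from road(a,c)
round 1: derive cover(a,g) via R1 from road(a,g)
round 1: derive cover(c,b) via R1 from road(c,b)
round 1: derive cover(h,b) via R1 from road(h,b)
round 1: derive cover(h,h) via R1 from road(h,h)
round 2: derive cover(a,b) via R2 from cover(a,c), road(c,b)

cover(a,b)
cover(a,c)
cover(a,g)
cover(c,b)
cover(h,b)
cover(h,h)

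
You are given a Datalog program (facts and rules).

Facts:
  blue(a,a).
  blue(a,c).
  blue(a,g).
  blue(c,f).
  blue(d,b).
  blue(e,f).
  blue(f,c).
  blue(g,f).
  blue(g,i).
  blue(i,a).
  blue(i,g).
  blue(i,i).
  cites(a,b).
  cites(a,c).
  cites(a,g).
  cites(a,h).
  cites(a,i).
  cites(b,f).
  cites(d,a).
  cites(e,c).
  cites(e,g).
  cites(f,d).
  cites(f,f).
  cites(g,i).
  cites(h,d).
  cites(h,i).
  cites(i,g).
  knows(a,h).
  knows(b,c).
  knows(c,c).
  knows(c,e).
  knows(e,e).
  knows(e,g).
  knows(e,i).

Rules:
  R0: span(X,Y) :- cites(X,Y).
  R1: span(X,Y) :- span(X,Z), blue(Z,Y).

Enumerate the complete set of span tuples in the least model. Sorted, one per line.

span(a,a)
span(a,b)
span(a,c)
span(a,f)
span(a,g)
span(a,h)
span(a,i)
span(b,c)
span(b,f)
span(d,a)
span(d,c)
span(d,f)
span(d,g)
span(d,i)
span(e,a)
span(e,c)
span(e,f)
span(e,g)
span(e,i)
span(f,b)
span(f,c)
span(f,d)
span(f,f)
span(g,a)
span(g,c)
span(g,f)
span(g,g)
span(g,i)
span(h,a)
span(h,b)
span(h,c)
span(h,d)
span(h,f)
span(h,g)
span(h,i)
span(i,a)
span(i,c)
span(i,f)
span(i,g)
span(i,i)

round 1: derive span(a,b) via R0 from cites(a,b)
round 1: derive span(a,c) via R0 from cites(a,c)
round 1: derive span(a,g) via R0 from cites(a,g)
round 1: derive span(a,h) via R0 from cites(a,h)
round 1: derive span(a,i) via R0 from cites(a,i)
round 1: derive span(b,f) via R0 from cites(b,f)
round 1: derive span(d,a) via R0 from cites(d,a)
round 1: derive span(e,c) via R0 from cites(e,c)
round 1: derive span(e,g) via R0 from cites(e,g)
round 1: derive span(f,d) via R0 from cites(f,d)
round 1: derive span(f,f) via R0 from cites(f,f)
round 1: derive span(g,i) via R0 from cites(g,i)
round 1: derive span(h,d) via R0 from cites(h,d)
round 1: derive span(h,i) via R0 from cites(h,i)
round 1: derive span(i,g) via R0 from cites(i,g)
round 2: derive span(a,a) via R1 from span(a,i), blue(i,a)
round 2: derive span(a,f) via R1 from span(a,c), blue(c,f)
round 2: derive span(b,c) via R1 from span(b,f), blue(f,c)
round 2: derive span(d,c) via R1 from span(d,a), blue(a,c)
round 2: derive span(d,g) via R1 from span(d,a), blue(a,g)
round 2: derive span(e,f) via R1 from span(e,c), blue(c,f)
round 2: derive span(e,i) via R1 from span(e,g), blue(g,i)
round 2: derive span(f,b) via R1 from span(f,d), blue(d,b)
round 2: derive span(f,c) via R1 from span(f,f), blue(f,c)
round 2: derive span(g,a) via R1 from span(g,i), blue(i,a)
round 2: derive span(g,g) via R1 from span(g,i), blue(i,g)
round 2: derive span(h,a) via R1 from span(h,i), blue(i,a)
round 2: derive span(h,b) via R1 from span(h,d), blue(d,b)
round 2: derive span(h,g) via R1 from span(h,i), blue(i,g)
round 2: derive span(i,f) via R1 from span(i,g), blue(g,f)
round 2: derive span(i,i) via R1 from span(i,g), blue(g,i)
round 3: derive span(d,f) via R1 from span(d,c), blue(c,f)
round 3: derive span(d,i) via R1 from span(d,g), blue(g,i)
round 3: derive span(e,a) via R1 from span(e,i), blue(i,a)
round 3: derive span(g,c) via R1 from span(g,a), blue(a,c)
round 3: derive span(g,f) via R1 from span(g,g), blue(g,f)
round 3: derive span(h,c) via R1 from span(h,a), blue(a,c)
round 3: derive span(h,f) via R1 from span(h,g), blue(g,f)
round 3: derive span(i,a) via R1 from span(i,i), blue(i,a)
round 3: derive span(i,c) via R1 from span(i,f), blue(f,c)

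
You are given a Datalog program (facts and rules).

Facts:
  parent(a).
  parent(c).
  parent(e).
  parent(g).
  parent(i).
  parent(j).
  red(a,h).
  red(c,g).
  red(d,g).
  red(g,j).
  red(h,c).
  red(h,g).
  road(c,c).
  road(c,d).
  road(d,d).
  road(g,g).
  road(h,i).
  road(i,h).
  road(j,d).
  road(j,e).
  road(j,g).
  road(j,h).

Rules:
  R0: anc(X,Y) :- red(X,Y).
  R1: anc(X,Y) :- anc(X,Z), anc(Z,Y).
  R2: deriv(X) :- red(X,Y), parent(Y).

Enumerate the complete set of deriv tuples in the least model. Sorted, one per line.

deriv(c)
deriv(d)
deriv(g)
deriv(h)

round 1: derive deriv(c) via R2 from red(c,g), parent(g)
round 1: derive deriv(d) via R2 from red(d,g), parent(g)
round 1: derive deriv(g) via R2 from red(g,j), parent(j)
round 1: derive deriv(h) via R2 from red(h,c), parent(c)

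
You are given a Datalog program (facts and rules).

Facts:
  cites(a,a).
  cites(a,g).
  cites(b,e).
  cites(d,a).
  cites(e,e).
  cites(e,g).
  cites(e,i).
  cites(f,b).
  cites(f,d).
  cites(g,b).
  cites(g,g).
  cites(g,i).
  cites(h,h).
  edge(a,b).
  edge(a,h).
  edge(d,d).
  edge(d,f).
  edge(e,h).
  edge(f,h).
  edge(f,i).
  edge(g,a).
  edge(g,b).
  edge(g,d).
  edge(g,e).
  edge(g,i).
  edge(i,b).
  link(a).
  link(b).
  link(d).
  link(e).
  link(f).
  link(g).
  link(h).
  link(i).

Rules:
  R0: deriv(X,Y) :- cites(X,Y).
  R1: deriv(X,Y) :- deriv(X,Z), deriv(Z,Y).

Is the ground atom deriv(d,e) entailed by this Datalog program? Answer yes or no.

yes

round 1: derive deriv(a,a) via R0 from cites(a,a)
round 1: derive deriv(a,g) via R0 from cites(a,g)
round 1: derive deriv(b,e) via R0 from cites(b,e)
round 1: derive deriv(d,a) via R0 from cites(d,a)
round 1: derive deriv(e,e) via R0 from cites(e,e)
round 1: derive deriv(e,g) via R0 from cites(e,g)
round 1: derive deriv(e,i) via R0 from cites(e,i)
round 1: derive deriv(f,b) via R0 from cites(f,b)
round 1: derive deriv(f,d) via R0 from cites(f,d)
round 1: derive deriv(g,b) via R0 from cites(g,b)
round 1: derive deriv(g,g) via R0 from cites(g,g)
round 1: derive deriv(g,i) via R0 from cites(g,i)
round 1: derive deriv(h,h) via R0 from cites(h,h)
round 2: derive deriv(a,b) via R1 from deriv(a,g), deriv(g,b)
round 2: derive deriv(a,i) via R1 from deriv(a,g), deriv(g,i)
round 2: derive deriv(b,g) via R1 from deriv(b,e), deriv(e,g)
round 2: derive deriv(b,i) via R1 from deriv(b,e), deriv(e,i)
round 2: derive deriv(d,g) via R1 from deriv(d,a), deriv(a,g)
round 2: derive deriv(e,b) via R1 from deriv(e,g), deriv(g,b)
round 2: derive deriv(f,a) via R1 from deriv(f,d), deriv(d,a)
round 2: derive deriv(f,e) via R1 from deriv(f,b), deriv(b,e)
round 2: derive deriv(g,e) via R1 from deriv(g,b), deriv(b,e)
round 3: derive deriv(a,e) via R1 from deriv(a,b), deriv(b,e)
round 3: derive deriv(b,b) via R1 from deriv(b,e), deriv(e,b)
round 3: derive deriv(d,b) via R1 from deriv(d,a), deriv(a,b)
round 3: derive deriv(d,e) via R1 from deriv(d,g), deriv(g,e)
round 3: derive deriv(d,i) via R1 from deriv(d,a), deriv(a,i)
round 3: derive deriv(f,g) via R1 from deriv(f,a), deriv(a,g)
round 3: derive deriv(f,i) via R1 from deriv(f,a), deriv(a,i)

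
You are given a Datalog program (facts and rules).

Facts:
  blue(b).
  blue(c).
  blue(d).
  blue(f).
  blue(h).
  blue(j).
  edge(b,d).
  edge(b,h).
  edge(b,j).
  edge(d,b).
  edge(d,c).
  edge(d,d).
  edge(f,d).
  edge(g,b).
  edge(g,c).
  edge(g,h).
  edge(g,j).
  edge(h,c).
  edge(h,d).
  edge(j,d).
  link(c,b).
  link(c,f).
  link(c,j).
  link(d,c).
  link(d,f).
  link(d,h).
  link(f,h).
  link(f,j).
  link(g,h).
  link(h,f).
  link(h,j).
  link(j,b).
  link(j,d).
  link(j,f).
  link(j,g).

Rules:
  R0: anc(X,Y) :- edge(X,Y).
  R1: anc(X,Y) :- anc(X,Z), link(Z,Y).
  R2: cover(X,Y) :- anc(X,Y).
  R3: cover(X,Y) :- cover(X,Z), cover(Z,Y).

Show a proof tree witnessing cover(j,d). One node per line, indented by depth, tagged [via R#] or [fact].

round 1: derive anc(b,d) via R0 from edge(b,d)
round 1: derive anc(b,h) via R0 from edge(b,h)
round 1: derive anc(b,j) via R0 from edge(b,j)
round 1: derive anc(d,b) via R0 from edge(d,b)
round 1: derive anc(d,c) via R0 from edge(d,c)
round 1: derive anc(d,d) via R0 from edge(d,d)
round 1: derive anc(f,d) via R0 from edge(f,d)
round 1: derive anc(g,b) via R0 from edge(g,b)
round 1: derive anc(g,c) via R0 from edge(g,c)
round 1: derive anc(g,h) via R0 from edge(g,h)
round 1: derive anc(g,j) via R0 from edge(g,j)
round 1: derive anc(h,c) via R0 from edge(h,c)
round 1: derive anc(h,d) via R0 from edge(h,d)
round 1: derive anc(j,d) via R0 from edge(j,d)
round 2: derive anc(b,b) via R1 from anc(b,j), link(j,b)
round 2: derive anc(b,c) via R1 from anc(b,d), link(d,c)
round 2: derive anc(b,f) via R1 from anc(b,d), link(d,f)
round 2: derive anc(b,g) via R1 from anc(b,j), link(j,g)
round 2: derive anc(d,f) via R1 from anc(d,c), link(c,f)
round 2: derive anc(d,h) via R1 from anc(d,d), link(d,h)
round 2: derive anc(d,j) via R1 from anc(d,c), link(c,j)
round 2: derive anc(f,c) via R1 from anc(f,d), link(d,c)
round 2: derive anc(f,f) via R1 from anc(f,d), link(d,f)
round 2: derive anc(f,h) via R1 from anc(f,d), link(d,h)
round 2: derive anc(g,d) via R1 from anc(g,j), link(j,d)
round 2: derive anc(g,f) via R1 from anc(g,c), link(c,f)
round 2: derive anc(g,g) via R1 from anc(g,j), link(j,g)
round 2: derive anc(h,b) via R1 from anc(h,c), link(c,b)
round 2: derive anc(h,f) via R1 from anc(h,c), link(c,f)
round 2: derive anc(h,h) via R1 from anc(h,d), link(d,h)
round 2: derive anc(h,j) via R1 from anc(h,c), link(c,j)
round 2: derive anc(j,c) via R1 from anc(j,d), link(d,c)
round 2: derive anc(j,f) via R1 from anc(j,d), link(d,f)
round 2: derive anc(j,h) via R1 from anc(j,d), link(d,h)
round 2: derive cover(b,d) via R2 from anc(b,d)
round 2: derive cover(b,h) via R2 from anc(b,h)
round 2: derive cover(b,j) via R2 from anc(b,j)
round 2: derive cover(d,b) via R2 from anc(d,b)
round 2: derive cover(d,c) via R2 from anc(d,c)
round 2: derive cover(d,d) via R2 from anc(d,d)
round 2: derive cover(f,d) via R2 from anc(f,d)
round 2: derive cover(g,b) via R2 from anc(g,b)
round 2: derive cover(g,c) via R2 from anc(g,c)
round 2: derive cover(g,h) via R2 from anc(g,h)
round 2: derive cover(g,j) via R2 from anc(g,j)
round 2: derive cover(h,c) via R2 from anc(h,c)
round 2: derive cover(h,d) via R2 from anc(h,d)
round 2: derive cover(j,d) via R2 from anc(j,d)
round 3: derive anc(d,g) via R1 from anc(d,j), link(j,g)
round 3: derive anc(f,b) via R1 from anc(f,c), link(c,b)
round 3: derive anc(f,j) via R1 from anc(f,c), link(c,j)
round 3: derive anc(h,g) via R1 from anc(h,j), link(j,g)
round 3: derive anc(j,b) via R1 from anc(j,c), link(c,b)
round 3: derive anc(j,j) via R1 from anc(j,c), link(c,j)
round 3: derive cover(b,b) via R2 from anc(b,b)
round 3: derive cover(b,c) via R2 from anc(b,c)
round 3: derive cover(b,f) via R2 from anc(b,f)
round 3: derive cover(b,g) via R2 from anc(b,g)
round 3: derive cover(d,f) via R2 from anc(d,f)
round 3: derive cover(d,h) via R2 from anc(d,h)
round 3: derive cover(d,j) via R2 from anc(d,j)
round 3: derive cover(f,c) via R2 from anc(f,c)
round 3: derive cover(f,f) via R2 from anc(f,f)
round 3: derive cover(f,h) via R2 from anc(f,h)
round 3: derive cover(g,d) via R2 from anc(g,d)
round 3: derive cover(g,f) via R2 from anc(g,f)
round 3: derive cover(g,g) via R2 from anc(g,g)
round 3: derive cover(h,b) via R2 from anc(h,b)
round 3: derive cover(h,f) via R2 from anc(h,f)
round 3: derive cover(h,h) via R2 from anc(h,h)
round 3: derive cover(h,j) via R2 from anc(h,j)
round 3: derive cover(j,c) via R2 from anc(j,c)
round 3: derive cover(j,f) via R2 from anc(j,f)
round 3: derive cover(j,h) via R2 from anc(j,h)
round 3: derive cover(f,b) via R3 from cover(f,d), cover(d,b)
round 3: derive cover(j,b) via R3 from cover(j,d), cover(d,b)
round 4: derive anc(f,g) via R1 from anc(f,j), link(j,g)
round 4: derive anc(j,g) via R1 from anc(j,j), link(j,g)
round 4: derive cover(d,g) via R2 from anc(d,g)
round 4: derive cover(f,j) via R2 from anc(f,j)
round 4: derive cover(h,g) via R2 from anc(h,g)
round 4: derive cover(j,j) via R2 from anc(j,j)
round 4: derive cover(f,g) via R3 from cover(f,b), cover(b,g)
round 4: derive cover(j,g) via R3 from cover(j,b), cover(b,g)

cover(j,d)  [via R2]
  anc(j,d)  [via R0]
    edge(j,d)  [fact]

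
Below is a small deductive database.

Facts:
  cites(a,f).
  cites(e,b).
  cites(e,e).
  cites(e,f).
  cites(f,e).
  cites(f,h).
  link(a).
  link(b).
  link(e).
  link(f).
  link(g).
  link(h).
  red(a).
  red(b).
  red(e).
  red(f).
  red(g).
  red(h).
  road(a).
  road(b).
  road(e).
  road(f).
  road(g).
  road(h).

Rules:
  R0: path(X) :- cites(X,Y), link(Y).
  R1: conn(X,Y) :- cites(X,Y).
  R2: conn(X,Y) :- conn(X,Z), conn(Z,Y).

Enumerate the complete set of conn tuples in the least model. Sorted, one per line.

conn(a,b)
conn(a,e)
conn(a,f)
conn(a,h)
conn(e,b)
conn(e,e)
conn(e,f)
conn(e,h)
conn(f,b)
conn(f,e)
conn(f,f)
conn(f,h)

round 1: derive conn(a,f) via R1 from cites(a,f)
round 1: derive conn(e,b) via R1 from cites(e,b)
round 1: derive conn(e,e) via R1 from cites(e,e)
round 1: derive conn(e,f) via R1 from cites(e,f)
round 1: derive conn(f,e) via R1 from cites(f,e)
round 1: derive conn(f,h) via R1 from cites(f,h)
round 2: derive conn(a,e) via R2 from conn(a,f), conn(f,e)
round 2: derive conn(a,h) via R2 from conn(a,f), conn(f,h)
round 2: derive conn(e,h) via R2 from conn(e,f), conn(f,h)
round 2: derive conn(f,b) via R2 from conn(f,e), conn(e,b)
round 2: derive conn(f,f) via R2 from conn(f,e), conn(e,f)
round 3: derive conn(a,b) via R2 from conn(a,e), conn(e,b)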